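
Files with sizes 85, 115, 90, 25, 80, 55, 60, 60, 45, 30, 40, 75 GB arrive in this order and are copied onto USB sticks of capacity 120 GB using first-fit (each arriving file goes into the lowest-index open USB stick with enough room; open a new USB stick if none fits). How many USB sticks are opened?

  85 → USB stick 1 (new)  [load 85/120]
  115 → USB stick 2 (new)  [load 115/120]
  90 → USB stick 3 (new)  [load 90/120]
  25 → USB stick 1  [load 110/120]
  80 → USB stick 4 (new)  [load 80/120]
  55 → USB stick 5 (new)  [load 55/120]
  60 → USB stick 5  [load 115/120]
  60 → USB stick 6 (new)  [load 60/120]
  45 → USB stick 6  [load 105/120]
  30 → USB stick 3  [load 120/120]
  40 → USB stick 4  [load 120/120]
  75 → USB stick 7 (new)  [load 75/120]
7 USB sticks opened.

7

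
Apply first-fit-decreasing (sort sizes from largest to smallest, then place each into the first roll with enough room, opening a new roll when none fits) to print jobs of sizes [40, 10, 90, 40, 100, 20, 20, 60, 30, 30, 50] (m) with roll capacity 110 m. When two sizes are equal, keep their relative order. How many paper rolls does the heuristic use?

5

Sorted descending: 100, 90, 60, 50, 40, 40, 30, 30, 20, 20, 10.
  100 → roll 1 (new)  [load 100/110]
  90 → roll 2 (new)  [load 90/110]
  60 → roll 3 (new)  [load 60/110]
  50 → roll 3  [load 110/110]
  40 → roll 4 (new)  [load 40/110]
  40 → roll 4  [load 80/110]
  30 → roll 4  [load 110/110]
  30 → roll 5 (new)  [load 30/110]
  20 → roll 2  [load 110/110]
  20 → roll 5  [load 50/110]
  10 → roll 1  [load 110/110]
5 paper rolls opened.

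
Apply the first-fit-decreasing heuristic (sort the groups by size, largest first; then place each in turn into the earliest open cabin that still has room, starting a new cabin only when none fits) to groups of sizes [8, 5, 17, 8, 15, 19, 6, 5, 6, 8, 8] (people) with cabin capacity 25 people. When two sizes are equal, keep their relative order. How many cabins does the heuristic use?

Sorted descending: 19, 17, 15, 8, 8, 8, 8, 6, 6, 5, 5.
  19 → cabin 1 (new)  [load 19/25]
  17 → cabin 2 (new)  [load 17/25]
  15 → cabin 3 (new)  [load 15/25]
  8 → cabin 2  [load 25/25]
  8 → cabin 3  [load 23/25]
  8 → cabin 4 (new)  [load 8/25]
  8 → cabin 4  [load 16/25]
  6 → cabin 1  [load 25/25]
  6 → cabin 4  [load 22/25]
  5 → cabin 5 (new)  [load 5/25]
  5 → cabin 5  [load 10/25]
5 cabins opened.

5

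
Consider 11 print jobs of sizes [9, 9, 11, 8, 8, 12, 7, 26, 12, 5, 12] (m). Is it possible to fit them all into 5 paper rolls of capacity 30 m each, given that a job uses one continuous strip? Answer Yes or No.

Yes

A valid assignment using 5 paper rolls:
  roll 1: 26 = 26
  roll 2: 12 + 12 + 5 = 29
  roll 3: 12 + 11 + 7 = 30
  roll 4: 9 + 9 + 8 = 26
  roll 5: 8 = 8
Every load is within 30 m, so 5 paper rolls suffice.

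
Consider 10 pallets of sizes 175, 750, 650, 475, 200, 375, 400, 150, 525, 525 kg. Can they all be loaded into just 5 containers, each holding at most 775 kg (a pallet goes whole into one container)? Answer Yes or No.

No

Total = 4225 kg; ⌈4225/775⌉ = 6.
At least 6 containers are required, but only 5 are allowed.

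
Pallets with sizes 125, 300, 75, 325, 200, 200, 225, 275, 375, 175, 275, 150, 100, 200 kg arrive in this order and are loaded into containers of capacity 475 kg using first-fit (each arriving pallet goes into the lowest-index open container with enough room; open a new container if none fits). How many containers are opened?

7

  125 → container 1 (new)  [load 125/475]
  300 → container 1  [load 425/475]
  75 → container 2 (new)  [load 75/475]
  325 → container 2  [load 400/475]
  200 → container 3 (new)  [load 200/475]
  200 → container 3  [load 400/475]
  225 → container 4 (new)  [load 225/475]
  275 → container 5 (new)  [load 275/475]
  375 → container 6 (new)  [load 375/475]
  175 → container 4  [load 400/475]
  275 → container 7 (new)  [load 275/475]
  150 → container 5  [load 425/475]
  100 → container 6  [load 475/475]
  200 → container 7  [load 475/475]
7 containers opened.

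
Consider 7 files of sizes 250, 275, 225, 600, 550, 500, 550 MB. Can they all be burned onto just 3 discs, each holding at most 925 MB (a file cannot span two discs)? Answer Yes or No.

Total = 2950 MB; ⌈2950/925⌉ = 4.
At least 4 discs are required, but only 3 are allowed.

No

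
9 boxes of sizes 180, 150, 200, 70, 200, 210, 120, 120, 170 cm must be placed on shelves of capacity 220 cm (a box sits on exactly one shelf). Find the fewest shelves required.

8

Total = 210 + 200 + 200 + 180 + 170 + 150 + 120 + 120 + 70 = 1420 cm.
Lower bound: ⌈1420/220⌉ = 7 shelves.
Also, 8 boxes each exceed 110 cm, and no two of those can share a shelf, so at least 8 shelves are needed.
A packing using 8 shelves:
  shelf 1: 210 = 210
  shelf 2: 200 = 200
  shelf 3: 200 = 200
  shelf 4: 180 = 180
  shelf 5: 170 = 170
  shelf 6: 150 + 70 = 220
  shelf 7: 120 = 120
  shelf 8: 120 = 120
This matches the lower bound, so 8 is optimal.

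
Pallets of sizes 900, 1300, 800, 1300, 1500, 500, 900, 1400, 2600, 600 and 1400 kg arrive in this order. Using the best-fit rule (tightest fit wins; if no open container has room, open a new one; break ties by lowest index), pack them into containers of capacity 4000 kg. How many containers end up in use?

  900 → container 1 (new)  [load 900/4000]
  1300 → container 1  [load 2200/4000]
  800 → container 1  [load 3000/4000]
  1300 → container 2 (new)  [load 1300/4000]
  1500 → container 2  [load 2800/4000]
  500 → container 1  [load 3500/4000]
  900 → container 2  [load 3700/4000]
  1400 → container 3 (new)  [load 1400/4000]
  2600 → container 3  [load 4000/4000]
  600 → container 4 (new)  [load 600/4000]
  1400 → container 4  [load 2000/4000]
4 containers opened.

4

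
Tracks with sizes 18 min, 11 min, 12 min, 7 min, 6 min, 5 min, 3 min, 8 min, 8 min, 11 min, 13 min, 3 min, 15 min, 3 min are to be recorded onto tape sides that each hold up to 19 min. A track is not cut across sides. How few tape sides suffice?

7

Total = 18 + 15 + 13 + 12 + 11 + 11 + 8 + 8 + 7 + 6 + 5 + 3 + 3 + 3 = 123 min.
Lower bound: ⌈123/19⌉ = 7 tape sides.
A packing using 7 tape sides:
  side 1: 18 = 18
  side 2: 15 + 3 = 18
  side 3: 13 + 6 = 19
  side 4: 12 + 7 = 19
  side 5: 11 + 8 = 19
  side 6: 11 + 8 = 19
  side 7: 5 + 3 + 3 = 11
This matches the lower bound, so 7 is optimal.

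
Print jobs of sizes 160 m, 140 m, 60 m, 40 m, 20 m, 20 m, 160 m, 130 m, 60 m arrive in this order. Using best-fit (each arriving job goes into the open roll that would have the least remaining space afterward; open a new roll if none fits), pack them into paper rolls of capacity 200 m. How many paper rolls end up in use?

4

  160 → roll 1 (new)  [load 160/200]
  140 → roll 2 (new)  [load 140/200]
  60 → roll 2  [load 200/200]
  40 → roll 1  [load 200/200]
  20 → roll 3 (new)  [load 20/200]
  20 → roll 3  [load 40/200]
  160 → roll 3  [load 200/200]
  130 → roll 4 (new)  [load 130/200]
  60 → roll 4  [load 190/200]
4 paper rolls opened.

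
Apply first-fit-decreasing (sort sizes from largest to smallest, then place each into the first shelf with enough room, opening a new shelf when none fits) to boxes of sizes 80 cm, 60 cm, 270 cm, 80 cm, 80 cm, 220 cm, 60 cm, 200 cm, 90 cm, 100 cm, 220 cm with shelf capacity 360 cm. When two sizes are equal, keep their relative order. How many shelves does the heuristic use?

Sorted descending: 270, 220, 220, 200, 100, 90, 80, 80, 80, 60, 60.
  270 → shelf 1 (new)  [load 270/360]
  220 → shelf 2 (new)  [load 220/360]
  220 → shelf 3 (new)  [load 220/360]
  200 → shelf 4 (new)  [load 200/360]
  100 → shelf 2  [load 320/360]
  90 → shelf 1  [load 360/360]
  80 → shelf 3  [load 300/360]
  80 → shelf 4  [load 280/360]
  80 → shelf 4  [load 360/360]
  60 → shelf 3  [load 360/360]
  60 → shelf 5 (new)  [load 60/360]
5 shelves opened.

5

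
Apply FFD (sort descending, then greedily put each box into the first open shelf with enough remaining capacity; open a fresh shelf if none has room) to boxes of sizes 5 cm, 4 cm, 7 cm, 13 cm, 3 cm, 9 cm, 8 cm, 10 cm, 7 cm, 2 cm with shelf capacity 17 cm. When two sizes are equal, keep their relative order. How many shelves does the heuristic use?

4

Sorted descending: 13, 10, 9, 8, 7, 7, 5, 4, 3, 2.
  13 → shelf 1 (new)  [load 13/17]
  10 → shelf 2 (new)  [load 10/17]
  9 → shelf 3 (new)  [load 9/17]
  8 → shelf 3  [load 17/17]
  7 → shelf 2  [load 17/17]
  7 → shelf 4 (new)  [load 7/17]
  5 → shelf 4  [load 12/17]
  4 → shelf 1  [load 17/17]
  3 → shelf 4  [load 15/17]
  2 → shelf 4  [load 17/17]
4 shelves opened.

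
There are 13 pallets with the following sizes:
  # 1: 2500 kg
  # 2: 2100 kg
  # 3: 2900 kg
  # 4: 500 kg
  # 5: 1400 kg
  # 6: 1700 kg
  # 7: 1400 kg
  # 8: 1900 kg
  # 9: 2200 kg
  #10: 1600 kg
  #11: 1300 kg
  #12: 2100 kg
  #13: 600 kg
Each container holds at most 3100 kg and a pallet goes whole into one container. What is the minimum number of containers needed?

Total = 2900 + 2500 + 2200 + 2100 + 2100 + 1900 + 1700 + 1600 + 1400 + 1400 + 1300 + 600 + 500 = 22200 kg.
Lower bound: ⌈22200/3100⌉ = 8 containers.
A packing using 9 containers:
  container 1: 2900 = 2900
  container 2: 2500 + 600 = 3100
  container 3: 2200 + 500 = 2700
  container 4: 2100 = 2100
  container 5: 2100 = 2100
  container 6: 1900 = 1900
  container 7: 1700 + 1400 = 3100
  container 8: 1600 + 1400 = 3000
  container 9: 1300 = 1300
No arrangement into 8 containers stays within capacity, so 9 is optimal.

9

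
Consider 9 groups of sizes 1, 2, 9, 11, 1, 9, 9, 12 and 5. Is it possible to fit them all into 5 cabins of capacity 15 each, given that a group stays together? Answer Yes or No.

A valid assignment using 5 cabins:
  cabin 1: 12 + 2 + 1 = 15
  cabin 2: 11 + 1 = 12
  cabin 3: 9 + 5 = 14
  cabin 4: 9 = 9
  cabin 5: 9 = 9
Every load is within 15, so 5 cabins suffice.

Yes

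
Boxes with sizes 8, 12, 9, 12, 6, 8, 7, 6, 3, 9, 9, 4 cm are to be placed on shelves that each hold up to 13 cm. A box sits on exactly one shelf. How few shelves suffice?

Total = 12 + 12 + 9 + 9 + 9 + 8 + 8 + 7 + 6 + 6 + 4 + 3 = 93 cm.
Lower bound: ⌈93/13⌉ = 8 shelves.
A packing using 9 shelves:
  shelf 1: 12 = 12
  shelf 2: 12 = 12
  shelf 3: 9 + 4 = 13
  shelf 4: 9 + 3 = 12
  shelf 5: 9 = 9
  shelf 6: 8 = 8
  shelf 7: 8 = 8
  shelf 8: 7 + 6 = 13
  shelf 9: 6 = 6
No arrangement into 8 shelves stays within capacity, so 9 is optimal.

9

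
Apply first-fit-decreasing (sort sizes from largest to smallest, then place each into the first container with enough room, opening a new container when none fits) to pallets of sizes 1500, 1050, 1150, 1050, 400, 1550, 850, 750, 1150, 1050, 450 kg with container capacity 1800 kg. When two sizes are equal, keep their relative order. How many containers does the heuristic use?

8

Sorted descending: 1550, 1500, 1150, 1150, 1050, 1050, 1050, 850, 750, 450, 400.
  1550 → container 1 (new)  [load 1550/1800]
  1500 → container 2 (new)  [load 1500/1800]
  1150 → container 3 (new)  [load 1150/1800]
  1150 → container 4 (new)  [load 1150/1800]
  1050 → container 5 (new)  [load 1050/1800]
  1050 → container 6 (new)  [load 1050/1800]
  1050 → container 7 (new)  [load 1050/1800]
  850 → container 8 (new)  [load 850/1800]
  750 → container 5  [load 1800/1800]
  450 → container 3  [load 1600/1800]
  400 → container 4  [load 1550/1800]
8 containers opened.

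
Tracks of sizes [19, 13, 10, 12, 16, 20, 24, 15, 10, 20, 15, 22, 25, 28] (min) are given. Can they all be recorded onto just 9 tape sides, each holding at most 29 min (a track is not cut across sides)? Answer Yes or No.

No

Total = 249 min; ⌈249/29⌉ = 9.
10 tracks each exceed half the capacity and cannot share a side, forcing at least 10 tape sides.
At least 10 tape sides are required, but only 9 are allowed.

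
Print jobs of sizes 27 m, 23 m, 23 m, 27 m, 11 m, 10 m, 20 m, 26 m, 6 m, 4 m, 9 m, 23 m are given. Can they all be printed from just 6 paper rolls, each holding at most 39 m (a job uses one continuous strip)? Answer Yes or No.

No

Total = 209 m; ⌈209/39⌉ = 6.
7 print jobs each exceed half the capacity and cannot share a roll, forcing at least 7 paper rolls.
At least 7 paper rolls are required, but only 6 are allowed.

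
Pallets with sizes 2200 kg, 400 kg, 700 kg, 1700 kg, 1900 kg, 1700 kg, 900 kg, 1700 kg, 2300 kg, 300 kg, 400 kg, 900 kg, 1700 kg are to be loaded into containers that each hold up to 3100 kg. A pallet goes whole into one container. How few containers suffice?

7

Total = 2300 + 2200 + 1900 + 1700 + 1700 + 1700 + 1700 + 900 + 900 + 700 + 400 + 400 + 300 = 16800 kg.
Lower bound: ⌈16800/3100⌉ = 6 containers.
Also, 7 pallets each exceed 1550 kg, and no two of those can share a container, so at least 7 containers are needed.
A packing using 7 containers:
  container 1: 2300 + 700 = 3000
  container 2: 2200 + 900 = 3100
  container 3: 1900 + 900 + 300 = 3100
  container 4: 1700 + 400 + 400 = 2500
  container 5: 1700 = 1700
  container 6: 1700 = 1700
  container 7: 1700 = 1700
This matches the lower bound, so 7 is optimal.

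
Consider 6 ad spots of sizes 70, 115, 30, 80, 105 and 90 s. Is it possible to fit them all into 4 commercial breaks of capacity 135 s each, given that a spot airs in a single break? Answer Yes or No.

No

Total = 490 s; ⌈490/135⌉ = 4.
5 ad spots each exceed half the capacity and cannot share a break, forcing at least 5 commercial breaks.
At least 5 commercial breaks are required, but only 4 are allowed.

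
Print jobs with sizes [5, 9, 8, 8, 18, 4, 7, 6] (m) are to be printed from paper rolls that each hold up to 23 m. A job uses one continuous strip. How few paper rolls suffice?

Total = 18 + 9 + 8 + 8 + 7 + 6 + 5 + 4 = 65 m.
Lower bound: ⌈65/23⌉ = 3 paper rolls.
A packing using 3 paper rolls:
  roll 1: 18 + 5 = 23
  roll 2: 9 + 8 + 6 = 23
  roll 3: 8 + 7 + 4 = 19
This matches the lower bound, so 3 is optimal.

3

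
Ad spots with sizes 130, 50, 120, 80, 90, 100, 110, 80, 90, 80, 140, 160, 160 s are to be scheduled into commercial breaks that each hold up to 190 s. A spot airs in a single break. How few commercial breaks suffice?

Total = 160 + 160 + 140 + 130 + 120 + 110 + 100 + 90 + 90 + 80 + 80 + 80 + 50 = 1390 s.
Lower bound: ⌈1390/190⌉ = 8 commercial breaks.
A packing using 9 commercial breaks:
  break 1: 160 = 160
  break 2: 160 = 160
  break 3: 140 + 50 = 190
  break 4: 130 = 130
  break 5: 120 = 120
  break 6: 110 + 80 = 190
  break 7: 100 + 90 = 190
  break 8: 90 + 80 = 170
  break 9: 80 = 80
No arrangement into 8 commercial breaks stays within capacity, so 9 is optimal.

9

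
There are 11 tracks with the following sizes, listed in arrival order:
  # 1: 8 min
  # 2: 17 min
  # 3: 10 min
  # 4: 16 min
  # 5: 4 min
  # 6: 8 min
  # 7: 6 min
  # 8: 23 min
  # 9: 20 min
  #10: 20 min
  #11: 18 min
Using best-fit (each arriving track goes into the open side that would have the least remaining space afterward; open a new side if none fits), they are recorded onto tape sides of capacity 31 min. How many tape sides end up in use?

6

  8 → side 1 (new)  [load 8/31]
  17 → side 1  [load 25/31]
  10 → side 2 (new)  [load 10/31]
  16 → side 2  [load 26/31]
  4 → side 2  [load 30/31]
  8 → side 3 (new)  [load 8/31]
  6 → side 1  [load 31/31]
  23 → side 3  [load 31/31]
  20 → side 4 (new)  [load 20/31]
  20 → side 5 (new)  [load 20/31]
  18 → side 6 (new)  [load 18/31]
6 tape sides opened.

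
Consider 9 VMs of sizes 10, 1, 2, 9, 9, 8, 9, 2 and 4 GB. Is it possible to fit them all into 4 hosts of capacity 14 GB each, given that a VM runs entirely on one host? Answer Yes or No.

No

Total = 54 GB; ⌈54/14⌉ = 4.
5 VMs each exceed half the capacity and cannot share a host, forcing at least 5 hosts.
At least 5 hosts are required, but only 4 are allowed.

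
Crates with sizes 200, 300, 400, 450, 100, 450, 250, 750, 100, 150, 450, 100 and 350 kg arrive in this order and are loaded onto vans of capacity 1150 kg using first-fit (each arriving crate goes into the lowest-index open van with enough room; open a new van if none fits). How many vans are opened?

4

  200 → van 1 (new)  [load 200/1150]
  300 → van 1  [load 500/1150]
  400 → van 1  [load 900/1150]
  450 → van 2 (new)  [load 450/1150]
  100 → van 1  [load 1000/1150]
  450 → van 2  [load 900/1150]
  250 → van 2  [load 1150/1150]
  750 → van 3 (new)  [load 750/1150]
  100 → van 1  [load 1100/1150]
  150 → van 3  [load 900/1150]
  450 → van 4 (new)  [load 450/1150]
  100 → van 3  [load 1000/1150]
  350 → van 4  [load 800/1150]
4 vans opened.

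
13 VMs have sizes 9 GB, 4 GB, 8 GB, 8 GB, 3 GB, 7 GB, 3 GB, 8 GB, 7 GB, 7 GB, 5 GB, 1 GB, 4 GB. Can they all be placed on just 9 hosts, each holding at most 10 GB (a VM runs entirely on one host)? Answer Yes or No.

Yes

A valid assignment using 9 hosts:
  host 1: 9 + 1 = 10
  host 2: 8 = 8
  host 3: 8 = 8
  host 4: 8 = 8
  host 5: 7 + 3 = 10
  host 6: 7 + 3 = 10
  host 7: 7 = 7
  host 8: 5 + 4 = 9
  host 9: 4 = 4
Every load is within 10 GB, so 9 hosts suffice.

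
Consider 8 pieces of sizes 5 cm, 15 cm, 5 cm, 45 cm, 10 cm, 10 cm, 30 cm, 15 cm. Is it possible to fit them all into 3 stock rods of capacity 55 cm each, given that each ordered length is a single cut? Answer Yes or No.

Yes

A valid assignment using 3 stock rods:
  stock rod 1: 45 + 10 = 55
  stock rod 2: 30 + 15 + 10 = 55
  stock rod 3: 15 + 5 + 5 = 25
Every load is within 55 cm, so 3 stock rods suffice.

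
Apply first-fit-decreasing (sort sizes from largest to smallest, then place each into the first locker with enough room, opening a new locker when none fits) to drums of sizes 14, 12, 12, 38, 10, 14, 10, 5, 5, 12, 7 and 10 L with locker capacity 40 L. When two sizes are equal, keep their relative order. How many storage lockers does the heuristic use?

Sorted descending: 38, 14, 14, 12, 12, 12, 10, 10, 10, 7, 5, 5.
  38 → locker 1 (new)  [load 38/40]
  14 → locker 2 (new)  [load 14/40]
  14 → locker 2  [load 28/40]
  12 → locker 2  [load 40/40]
  12 → locker 3 (new)  [load 12/40]
  12 → locker 3  [load 24/40]
  10 → locker 3  [load 34/40]
  10 → locker 4 (new)  [load 10/40]
  10 → locker 4  [load 20/40]
  7 → locker 4  [load 27/40]
  5 → locker 3  [load 39/40]
  5 → locker 4  [load 32/40]
4 storage lockers opened.

4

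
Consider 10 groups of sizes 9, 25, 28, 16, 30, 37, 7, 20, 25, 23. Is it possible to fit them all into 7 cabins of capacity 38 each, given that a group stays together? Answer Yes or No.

Yes

A valid assignment using 7 cabins:
  cabin 1: 37 = 37
  cabin 2: 30 + 7 = 37
  cabin 3: 28 + 9 = 37
  cabin 4: 25 = 25
  cabin 5: 25 = 25
  cabin 6: 23 = 23
  cabin 7: 20 + 16 = 36
Every load is within 38, so 7 cabins suffice.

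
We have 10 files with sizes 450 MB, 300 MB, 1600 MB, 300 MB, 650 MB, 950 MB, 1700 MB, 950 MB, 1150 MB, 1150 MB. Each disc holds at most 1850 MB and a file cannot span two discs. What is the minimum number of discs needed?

6

Total = 1700 + 1600 + 1150 + 1150 + 950 + 950 + 650 + 450 + 300 + 300 = 9200 MB.
Lower bound: ⌈9200/1850⌉ = 5 discs.
Also, 6 files each exceed 925 MB, and no two of those can share a disc, so at least 6 discs are needed.
A packing using 6 discs:
  disc 1: 1700 = 1700
  disc 2: 1600 = 1600
  disc 3: 1150 + 650 = 1800
  disc 4: 1150 + 450 = 1600
  disc 5: 950 + 300 + 300 = 1550
  disc 6: 950 = 950
This matches the lower bound, so 6 is optimal.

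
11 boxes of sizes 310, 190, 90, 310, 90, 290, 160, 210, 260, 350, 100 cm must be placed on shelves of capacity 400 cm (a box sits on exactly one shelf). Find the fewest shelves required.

7

Total = 350 + 310 + 310 + 290 + 260 + 210 + 190 + 160 + 100 + 90 + 90 = 2360 cm.
Lower bound: ⌈2360/400⌉ = 6 shelves.
A packing using 7 shelves:
  shelf 1: 350 = 350
  shelf 2: 310 + 90 = 400
  shelf 3: 310 + 90 = 400
  shelf 4: 290 + 100 = 390
  shelf 5: 260 = 260
  shelf 6: 210 + 190 = 400
  shelf 7: 160 = 160
No arrangement into 6 shelves stays within capacity, so 7 is optimal.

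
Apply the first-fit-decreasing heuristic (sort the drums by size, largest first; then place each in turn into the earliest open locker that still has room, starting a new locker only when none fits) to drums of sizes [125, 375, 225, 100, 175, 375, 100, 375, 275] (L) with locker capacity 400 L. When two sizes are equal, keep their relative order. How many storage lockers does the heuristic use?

Sorted descending: 375, 375, 375, 275, 225, 175, 125, 100, 100.
  375 → locker 1 (new)  [load 375/400]
  375 → locker 2 (new)  [load 375/400]
  375 → locker 3 (new)  [load 375/400]
  275 → locker 4 (new)  [load 275/400]
  225 → locker 5 (new)  [load 225/400]
  175 → locker 5  [load 400/400]
  125 → locker 4  [load 400/400]
  100 → locker 6 (new)  [load 100/400]
  100 → locker 6  [load 200/400]
6 storage lockers opened.

6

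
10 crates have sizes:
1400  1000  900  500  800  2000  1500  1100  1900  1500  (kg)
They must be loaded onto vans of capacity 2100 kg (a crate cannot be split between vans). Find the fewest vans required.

7

Total = 2000 + 1900 + 1500 + 1500 + 1400 + 1100 + 1000 + 900 + 800 + 500 = 12600 kg.
Lower bound: ⌈12600/2100⌉ = 6 vans.
A packing using 7 vans:
  van 1: 2000 = 2000
  van 2: 1900 = 1900
  van 3: 1500 + 500 = 2000
  van 4: 1500 = 1500
  van 5: 1400 = 1400
  van 6: 1100 + 1000 = 2100
  van 7: 900 + 800 = 1700
No arrangement into 6 vans stays within capacity, so 7 is optimal.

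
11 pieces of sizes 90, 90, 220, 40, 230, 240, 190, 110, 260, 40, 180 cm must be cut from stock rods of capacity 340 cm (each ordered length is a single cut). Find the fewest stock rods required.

Total = 260 + 240 + 230 + 220 + 190 + 180 + 110 + 90 + 90 + 40 + 40 = 1690 cm.
Lower bound: ⌈1690/340⌉ = 5 stock rods.
Also, 6 pieces each exceed 170 cm, and no two of those can share a stock rod, so at least 6 stock rods are needed.
A packing using 6 stock rods:
  stock rod 1: 260 + 40 + 40 = 340
  stock rod 2: 240 + 90 = 330
  stock rod 3: 230 + 110 = 340
  stock rod 4: 220 + 90 = 310
  stock rod 5: 190 = 190
  stock rod 6: 180 = 180
This matches the lower bound, so 6 is optimal.

6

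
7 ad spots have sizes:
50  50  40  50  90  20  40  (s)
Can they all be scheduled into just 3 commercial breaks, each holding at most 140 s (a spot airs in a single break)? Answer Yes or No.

A valid assignment using 3 commercial breaks:
  break 1: 90 + 50 = 140
  break 2: 50 + 50 + 40 = 140
  break 3: 40 + 20 = 60
Every load is within 140 s, so 3 commercial breaks suffice.

Yes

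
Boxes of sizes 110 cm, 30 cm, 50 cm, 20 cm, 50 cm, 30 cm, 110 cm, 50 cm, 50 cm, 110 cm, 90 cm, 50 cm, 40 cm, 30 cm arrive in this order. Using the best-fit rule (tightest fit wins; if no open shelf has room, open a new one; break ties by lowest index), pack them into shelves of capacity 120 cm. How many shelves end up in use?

8

  110 → shelf 1 (new)  [load 110/120]
  30 → shelf 2 (new)  [load 30/120]
  50 → shelf 2  [load 80/120]
  20 → shelf 2  [load 100/120]
  50 → shelf 3 (new)  [load 50/120]
  30 → shelf 3  [load 80/120]
  110 → shelf 4 (new)  [load 110/120]
  50 → shelf 5 (new)  [load 50/120]
  50 → shelf 5  [load 100/120]
  110 → shelf 6 (new)  [load 110/120]
  90 → shelf 7 (new)  [load 90/120]
  50 → shelf 8 (new)  [load 50/120]
  40 → shelf 3  [load 120/120]
  30 → shelf 7  [load 120/120]
8 shelves opened.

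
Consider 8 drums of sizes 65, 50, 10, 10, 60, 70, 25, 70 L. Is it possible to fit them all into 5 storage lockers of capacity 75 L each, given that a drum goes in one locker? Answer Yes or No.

Yes

A valid assignment using 5 storage lockers:
  locker 1: 70 = 70
  locker 2: 70 = 70
  locker 3: 65 + 10 = 75
  locker 4: 60 + 10 = 70
  locker 5: 50 + 25 = 75
Every load is within 75 L, so 5 storage lockers suffice.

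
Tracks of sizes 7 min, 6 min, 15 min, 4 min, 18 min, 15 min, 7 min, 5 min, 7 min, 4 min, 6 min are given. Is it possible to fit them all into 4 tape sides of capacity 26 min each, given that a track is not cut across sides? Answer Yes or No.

A valid assignment using 4 tape sides:
  side 1: 18 + 7 = 25
  side 2: 15 + 7 + 4 = 26
  side 3: 15 + 7 + 4 = 26
  side 4: 6 + 6 + 5 = 17
Every load is within 26 min, so 4 tape sides suffice.

Yes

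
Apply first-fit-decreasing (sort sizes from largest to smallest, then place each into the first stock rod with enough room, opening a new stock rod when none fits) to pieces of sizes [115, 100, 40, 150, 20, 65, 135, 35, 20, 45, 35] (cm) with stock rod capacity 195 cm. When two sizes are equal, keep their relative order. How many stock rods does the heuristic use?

Sorted descending: 150, 135, 115, 100, 65, 45, 40, 35, 35, 20, 20.
  150 → stock rod 1 (new)  [load 150/195]
  135 → stock rod 2 (new)  [load 135/195]
  115 → stock rod 3 (new)  [load 115/195]
  100 → stock rod 4 (new)  [load 100/195]
  65 → stock rod 3  [load 180/195]
  45 → stock rod 1  [load 195/195]
  40 → stock rod 2  [load 175/195]
  35 → stock rod 4  [load 135/195]
  35 → stock rod 4  [load 170/195]
  20 → stock rod 2  [load 195/195]
  20 → stock rod 4  [load 190/195]
4 stock rods opened.

4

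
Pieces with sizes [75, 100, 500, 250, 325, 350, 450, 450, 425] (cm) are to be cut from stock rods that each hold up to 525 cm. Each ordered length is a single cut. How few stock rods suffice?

7

Total = 500 + 450 + 450 + 425 + 350 + 325 + 250 + 100 + 75 = 2925 cm.
Lower bound: ⌈2925/525⌉ = 6 stock rods.
A packing using 7 stock rods:
  stock rod 1: 500 = 500
  stock rod 2: 450 + 75 = 525
  stock rod 3: 450 = 450
  stock rod 4: 425 + 100 = 525
  stock rod 5: 350 = 350
  stock rod 6: 325 = 325
  stock rod 7: 250 = 250
No arrangement into 6 stock rods stays within capacity, so 7 is optimal.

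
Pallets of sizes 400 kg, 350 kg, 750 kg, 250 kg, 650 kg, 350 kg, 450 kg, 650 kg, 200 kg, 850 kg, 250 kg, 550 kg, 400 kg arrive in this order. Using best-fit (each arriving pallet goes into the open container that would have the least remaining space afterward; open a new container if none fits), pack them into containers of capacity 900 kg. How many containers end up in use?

8

  400 → container 1 (new)  [load 400/900]
  350 → container 1  [load 750/900]
  750 → container 2 (new)  [load 750/900]
  250 → container 3 (new)  [load 250/900]
  650 → container 3  [load 900/900]
  350 → container 4 (new)  [load 350/900]
  450 → container 4  [load 800/900]
  650 → container 5 (new)  [load 650/900]
  200 → container 5  [load 850/900]
  850 → container 6 (new)  [load 850/900]
  250 → container 7 (new)  [load 250/900]
  550 → container 7  [load 800/900]
  400 → container 8 (new)  [load 400/900]
8 containers opened.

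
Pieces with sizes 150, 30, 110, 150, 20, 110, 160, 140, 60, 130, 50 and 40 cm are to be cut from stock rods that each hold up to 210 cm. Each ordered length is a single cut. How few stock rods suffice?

Total = 160 + 150 + 150 + 140 + 130 + 110 + 110 + 60 + 50 + 40 + 30 + 20 = 1150 cm.
Lower bound: ⌈1150/210⌉ = 6 stock rods.
Also, 7 pieces each exceed 105 cm, and no two of those can share a stock rod, so at least 7 stock rods are needed.
A packing using 7 stock rods:
  stock rod 1: 160 + 50 = 210
  stock rod 2: 150 + 60 = 210
  stock rod 3: 150 + 40 + 20 = 210
  stock rod 4: 140 + 30 = 170
  stock rod 5: 130 = 130
  stock rod 6: 110 = 110
  stock rod 7: 110 = 110
This matches the lower bound, so 7 is optimal.

7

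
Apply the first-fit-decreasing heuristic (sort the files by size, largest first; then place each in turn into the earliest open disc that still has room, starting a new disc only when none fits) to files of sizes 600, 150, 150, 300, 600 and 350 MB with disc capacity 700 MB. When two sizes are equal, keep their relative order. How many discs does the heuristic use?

Sorted descending: 600, 600, 350, 300, 150, 150.
  600 → disc 1 (new)  [load 600/700]
  600 → disc 2 (new)  [load 600/700]
  350 → disc 3 (new)  [load 350/700]
  300 → disc 3  [load 650/700]
  150 → disc 4 (new)  [load 150/700]
  150 → disc 4  [load 300/700]
4 discs opened.

4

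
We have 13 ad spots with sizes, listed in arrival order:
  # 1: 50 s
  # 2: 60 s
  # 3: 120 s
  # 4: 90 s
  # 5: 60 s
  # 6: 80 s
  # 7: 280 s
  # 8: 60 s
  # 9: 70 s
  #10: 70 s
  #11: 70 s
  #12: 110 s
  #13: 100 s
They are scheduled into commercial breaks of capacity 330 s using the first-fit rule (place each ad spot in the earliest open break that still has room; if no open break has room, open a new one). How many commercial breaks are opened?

5

  50 → break 1 (new)  [load 50/330]
  60 → break 1  [load 110/330]
  120 → break 1  [load 230/330]
  90 → break 1  [load 320/330]
  60 → break 2 (new)  [load 60/330]
  80 → break 2  [load 140/330]
  280 → break 3 (new)  [load 280/330]
  60 → break 2  [load 200/330]
  70 → break 2  [load 270/330]
  70 → break 4 (new)  [load 70/330]
  70 → break 4  [load 140/330]
  110 → break 4  [load 250/330]
  100 → break 5 (new)  [load 100/330]
5 commercial breaks opened.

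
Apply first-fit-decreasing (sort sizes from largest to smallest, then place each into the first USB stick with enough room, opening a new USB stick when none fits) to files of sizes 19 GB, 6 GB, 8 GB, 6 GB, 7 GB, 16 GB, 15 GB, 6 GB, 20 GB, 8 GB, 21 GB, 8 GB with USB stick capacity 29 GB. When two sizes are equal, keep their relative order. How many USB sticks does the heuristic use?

5

Sorted descending: 21, 20, 19, 16, 15, 8, 8, 8, 7, 6, 6, 6.
  21 → USB stick 1 (new)  [load 21/29]
  20 → USB stick 2 (new)  [load 20/29]
  19 → USB stick 3 (new)  [load 19/29]
  16 → USB stick 4 (new)  [load 16/29]
  15 → USB stick 5 (new)  [load 15/29]
  8 → USB stick 1  [load 29/29]
  8 → USB stick 2  [load 28/29]
  8 → USB stick 3  [load 27/29]
  7 → USB stick 4  [load 23/29]
  6 → USB stick 4  [load 29/29]
  6 → USB stick 5  [load 21/29]
  6 → USB stick 5  [load 27/29]
5 USB sticks opened.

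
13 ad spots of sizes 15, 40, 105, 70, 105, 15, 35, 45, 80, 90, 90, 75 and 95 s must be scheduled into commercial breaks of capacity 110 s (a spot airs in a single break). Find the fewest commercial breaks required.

9

Total = 105 + 105 + 95 + 90 + 90 + 80 + 75 + 70 + 45 + 40 + 35 + 15 + 15 = 860 s.
Lower bound: ⌈860/110⌉ = 8 commercial breaks.
A packing using 9 commercial breaks:
  break 1: 105 = 105
  break 2: 105 = 105
  break 3: 95 + 15 = 110
  break 4: 90 + 15 = 105
  break 5: 90 = 90
  break 6: 80 = 80
  break 7: 75 + 35 = 110
  break 8: 70 + 40 = 110
  break 9: 45 = 45
No arrangement into 8 commercial breaks stays within capacity, so 9 is optimal.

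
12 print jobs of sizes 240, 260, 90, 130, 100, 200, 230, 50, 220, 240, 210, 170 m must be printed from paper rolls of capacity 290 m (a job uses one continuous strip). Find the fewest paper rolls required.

Total = 260 + 240 + 240 + 230 + 220 + 210 + 200 + 170 + 130 + 100 + 90 + 50 = 2140 m.
Lower bound: ⌈2140/290⌉ = 8 paper rolls.
A packing using 9 paper rolls:
  roll 1: 260 = 260
  roll 2: 240 + 50 = 290
  roll 3: 240 = 240
  roll 4: 230 = 230
  roll 5: 220 = 220
  roll 6: 210 = 210
  roll 7: 200 + 90 = 290
  roll 8: 170 + 100 = 270
  roll 9: 130 = 130
No arrangement into 8 paper rolls stays within capacity, so 9 is optimal.

9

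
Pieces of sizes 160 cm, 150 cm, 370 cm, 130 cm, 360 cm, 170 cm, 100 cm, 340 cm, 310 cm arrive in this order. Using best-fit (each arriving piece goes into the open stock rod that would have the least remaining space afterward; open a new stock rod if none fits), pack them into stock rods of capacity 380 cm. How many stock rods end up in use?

  160 → stock rod 1 (new)  [load 160/380]
  150 → stock rod 1  [load 310/380]
  370 → stock rod 2 (new)  [load 370/380]
  130 → stock rod 3 (new)  [load 130/380]
  360 → stock rod 4 (new)  [load 360/380]
  170 → stock rod 3  [load 300/380]
  100 → stock rod 5 (new)  [load 100/380]
  340 → stock rod 6 (new)  [load 340/380]
  310 → stock rod 7 (new)  [load 310/380]
7 stock rods opened.

7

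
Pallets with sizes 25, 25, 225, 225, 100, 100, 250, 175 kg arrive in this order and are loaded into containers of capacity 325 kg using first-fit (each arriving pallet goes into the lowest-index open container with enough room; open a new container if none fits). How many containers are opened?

  25 → container 1 (new)  [load 25/325]
  25 → container 1  [load 50/325]
  225 → container 1  [load 275/325]
  225 → container 2 (new)  [load 225/325]
  100 → container 2  [load 325/325]
  100 → container 3 (new)  [load 100/325]
  250 → container 4 (new)  [load 250/325]
  175 → container 3  [load 275/325]
4 containers opened.

4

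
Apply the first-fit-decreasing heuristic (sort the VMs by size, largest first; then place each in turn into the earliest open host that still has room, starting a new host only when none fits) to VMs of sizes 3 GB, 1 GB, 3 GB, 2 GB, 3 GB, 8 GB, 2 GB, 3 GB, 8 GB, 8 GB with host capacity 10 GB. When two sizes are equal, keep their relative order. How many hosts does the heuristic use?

Sorted descending: 8, 8, 8, 3, 3, 3, 3, 2, 2, 1.
  8 → host 1 (new)  [load 8/10]
  8 → host 2 (new)  [load 8/10]
  8 → host 3 (new)  [load 8/10]
  3 → host 4 (new)  [load 3/10]
  3 → host 4  [load 6/10]
  3 → host 4  [load 9/10]
  3 → host 5 (new)  [load 3/10]
  2 → host 1  [load 10/10]
  2 → host 2  [load 10/10]
  1 → host 3  [load 9/10]
5 hosts opened.

5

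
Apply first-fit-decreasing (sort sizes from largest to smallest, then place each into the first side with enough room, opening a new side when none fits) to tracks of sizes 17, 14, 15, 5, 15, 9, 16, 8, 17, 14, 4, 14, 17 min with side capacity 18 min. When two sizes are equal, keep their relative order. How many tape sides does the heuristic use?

11

Sorted descending: 17, 17, 17, 16, 15, 15, 14, 14, 14, 9, 8, 5, 4.
  17 → side 1 (new)  [load 17/18]
  17 → side 2 (new)  [load 17/18]
  17 → side 3 (new)  [load 17/18]
  16 → side 4 (new)  [load 16/18]
  15 → side 5 (new)  [load 15/18]
  15 → side 6 (new)  [load 15/18]
  14 → side 7 (new)  [load 14/18]
  14 → side 8 (new)  [load 14/18]
  14 → side 9 (new)  [load 14/18]
  9 → side 10 (new)  [load 9/18]
  8 → side 10  [load 17/18]
  5 → side 11 (new)  [load 5/18]
  4 → side 7  [load 18/18]
11 tape sides opened.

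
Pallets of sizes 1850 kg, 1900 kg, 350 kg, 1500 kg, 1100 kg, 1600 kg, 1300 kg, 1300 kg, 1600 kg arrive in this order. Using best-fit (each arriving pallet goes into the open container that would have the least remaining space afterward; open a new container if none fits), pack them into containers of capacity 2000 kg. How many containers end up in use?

  1850 → container 1 (new)  [load 1850/2000]
  1900 → container 2 (new)  [load 1900/2000]
  350 → container 3 (new)  [load 350/2000]
  1500 → container 3  [load 1850/2000]
  1100 → container 4 (new)  [load 1100/2000]
  1600 → container 5 (new)  [load 1600/2000]
  1300 → container 6 (new)  [load 1300/2000]
  1300 → container 7 (new)  [load 1300/2000]
  1600 → container 8 (new)  [load 1600/2000]
8 containers opened.

8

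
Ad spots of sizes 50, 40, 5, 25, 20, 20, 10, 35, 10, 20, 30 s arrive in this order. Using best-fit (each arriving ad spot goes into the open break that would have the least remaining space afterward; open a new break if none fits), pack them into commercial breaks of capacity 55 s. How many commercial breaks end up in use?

  50 → break 1 (new)  [load 50/55]
  40 → break 2 (new)  [load 40/55]
  5 → break 1  [load 55/55]
  25 → break 3 (new)  [load 25/55]
  20 → break 3  [load 45/55]
  20 → break 4 (new)  [load 20/55]
  10 → break 3  [load 55/55]
  35 → break 4  [load 55/55]
  10 → break 2  [load 50/55]
  20 → break 5 (new)  [load 20/55]
  30 → break 5  [load 50/55]
5 commercial breaks opened.

5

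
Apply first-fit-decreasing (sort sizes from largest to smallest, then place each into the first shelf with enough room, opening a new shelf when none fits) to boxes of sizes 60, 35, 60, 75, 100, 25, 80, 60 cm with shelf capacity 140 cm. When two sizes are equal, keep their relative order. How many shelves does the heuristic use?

4

Sorted descending: 100, 80, 75, 60, 60, 60, 35, 25.
  100 → shelf 1 (new)  [load 100/140]
  80 → shelf 2 (new)  [load 80/140]
  75 → shelf 3 (new)  [load 75/140]
  60 → shelf 2  [load 140/140]
  60 → shelf 3  [load 135/140]
  60 → shelf 4 (new)  [load 60/140]
  35 → shelf 1  [load 135/140]
  25 → shelf 4  [load 85/140]
4 shelves opened.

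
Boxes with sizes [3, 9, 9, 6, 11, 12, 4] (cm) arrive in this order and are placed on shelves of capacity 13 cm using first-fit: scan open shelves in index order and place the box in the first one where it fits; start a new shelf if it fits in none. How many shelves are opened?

  3 → shelf 1 (new)  [load 3/13]
  9 → shelf 1  [load 12/13]
  9 → shelf 2 (new)  [load 9/13]
  6 → shelf 3 (new)  [load 6/13]
  11 → shelf 4 (new)  [load 11/13]
  12 → shelf 5 (new)  [load 12/13]
  4 → shelf 2  [load 13/13]
5 shelves opened.

5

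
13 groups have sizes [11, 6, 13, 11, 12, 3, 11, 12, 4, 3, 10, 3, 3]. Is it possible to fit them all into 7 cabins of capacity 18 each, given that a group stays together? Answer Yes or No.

Yes

A valid assignment using 7 cabins:
  cabin 1: 13 + 4 = 17
  cabin 2: 12 + 6 = 18
  cabin 3: 12 + 3 + 3 = 18
  cabin 4: 11 + 3 + 3 = 17
  cabin 5: 11 = 11
  cabin 6: 11 = 11
  cabin 7: 10 = 10
Every load is within 18, so 7 cabins suffice.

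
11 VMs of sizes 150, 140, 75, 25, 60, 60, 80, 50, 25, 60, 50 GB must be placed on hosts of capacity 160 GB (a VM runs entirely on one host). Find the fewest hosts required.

6

Total = 150 + 140 + 80 + 75 + 60 + 60 + 60 + 50 + 50 + 25 + 25 = 775 GB.
Lower bound: ⌈775/160⌉ = 5 hosts.
A packing using 6 hosts:
  host 1: 150 = 150
  host 2: 140 = 140
  host 3: 80 + 75 = 155
  host 4: 60 + 60 + 25 = 145
  host 5: 60 + 50 + 50 = 160
  host 6: 25 = 25
No arrangement into 5 hosts stays within capacity, so 6 is optimal.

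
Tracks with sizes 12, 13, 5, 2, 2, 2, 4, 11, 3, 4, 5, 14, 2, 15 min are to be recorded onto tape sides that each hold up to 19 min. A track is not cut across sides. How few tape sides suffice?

5

Total = 15 + 14 + 13 + 12 + 11 + 5 + 5 + 4 + 4 + 3 + 2 + 2 + 2 + 2 = 94 min.
Lower bound: ⌈94/19⌉ = 5 tape sides.
A packing using 5 tape sides:
  side 1: 15 + 4 = 19
  side 2: 14 + 5 = 19
  side 3: 13 + 5 = 18
  side 4: 12 + 4 + 3 = 19
  side 5: 11 + 2 + 2 + 2 + 2 = 19
This matches the lower bound, so 5 is optimal.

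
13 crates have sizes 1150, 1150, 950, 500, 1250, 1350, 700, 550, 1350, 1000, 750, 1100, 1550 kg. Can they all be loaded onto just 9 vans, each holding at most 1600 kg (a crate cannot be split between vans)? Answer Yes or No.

No

Total = 13350 kg; ⌈13350/1600⌉ = 9.
The bound of 9 does not rule out 9, but exhaustive search shows no assignment into 9 vans of capacity 1600 kg exists — the minimum is 10.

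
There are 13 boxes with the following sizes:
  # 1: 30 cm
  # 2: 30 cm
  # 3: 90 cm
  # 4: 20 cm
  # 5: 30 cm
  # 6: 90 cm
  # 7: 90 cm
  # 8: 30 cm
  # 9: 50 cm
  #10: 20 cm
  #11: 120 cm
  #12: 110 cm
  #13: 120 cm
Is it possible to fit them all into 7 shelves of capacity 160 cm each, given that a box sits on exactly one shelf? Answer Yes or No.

Yes

A valid assignment using 6 shelves:
  shelf 1: 120 + 30 = 150
  shelf 2: 120 + 30 = 150
  shelf 3: 110 + 50 = 160
  shelf 4: 90 + 30 + 30 = 150
  shelf 5: 90 + 20 + 20 = 130
  shelf 6: 90 = 90
That uses only 6 ≤ 7, so 7 shelves are enough.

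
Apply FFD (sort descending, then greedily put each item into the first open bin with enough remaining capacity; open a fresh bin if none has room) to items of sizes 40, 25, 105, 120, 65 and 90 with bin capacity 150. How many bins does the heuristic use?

4

Sorted descending: 120, 105, 90, 65, 40, 25.
  120 → bin 1 (new)  [load 120/150]
  105 → bin 2 (new)  [load 105/150]
  90 → bin 3 (new)  [load 90/150]
  65 → bin 4 (new)  [load 65/150]
  40 → bin 2  [load 145/150]
  25 → bin 1  [load 145/150]
4 bins opened.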